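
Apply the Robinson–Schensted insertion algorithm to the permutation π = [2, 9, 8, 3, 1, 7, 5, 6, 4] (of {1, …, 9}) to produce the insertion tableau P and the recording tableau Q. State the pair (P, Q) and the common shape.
P = [1, 3, 4, 6] / [2, 5] / [7] / [8] / [9];  Q = [1, 2, 6, 8] / [3, 7] / [4] / [5] / [9];  common shape = (4, 2, 1, 1, 1)

Row-insert the values π_1, π_2, … into P one at a time, bumping the leftmost entry strictly greater than the inserted value down to the next row. The recording tableau Q records, in position (i, j), the step at which that cell was added to P.
  Insert 2 (step 1): P = [2];  Q = [1]
  Insert 9 (step 2): P = [2, 9];  Q = [1, 2]
  Insert 8 (step 3): P = [2, 8] / [9];  Q = [1, 2] / [3]
  Insert 3 (step 4): P = [2, 3] / [8] / [9];  Q = [1, 2] / [3] / [4]
  Insert 1 (step 5): P = [1, 3] / [2] / [8] / [9];  Q = [1, 2] / [3] / [4] / [5]
  Insert 7 (step 6): P = [1, 3, 7] / [2] / [8] / [9];  Q = [1, 2, 6] / [3] / [4] / [5]
  Insert 5 (step 7): P = [1, 3, 5] / [2, 7] / [8] / [9];  Q = [1, 2, 6] / [3, 7] / [4] / [5]
  Insert 6 (step 8): P = [1, 3, 5, 6] / [2, 7] / [8] / [9];  Q = [1, 2, 6, 8] / [3, 7] / [4] / [5]
  Insert 4 (step 9): P = [1, 3, 4, 6] / [2, 5] / [7] / [8] / [9];  Q = [1, 2, 6, 8] / [3, 7] / [4] / [5] / [9]
Final shape: (4, 2, 1, 1, 1).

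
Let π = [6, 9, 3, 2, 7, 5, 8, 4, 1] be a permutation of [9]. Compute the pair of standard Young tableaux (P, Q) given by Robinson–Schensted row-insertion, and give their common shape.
P = [1, 4, 8] / [2, 5] / [3, 7] / [6] / [9];  Q = [1, 2, 7] / [3, 5] / [4, 6] / [8] / [9];  common shape = (3, 2, 2, 1, 1)

Row-insert the values π_1, π_2, … into P one at a time, bumping the leftmost entry strictly greater than the inserted value down to the next row. The recording tableau Q records, in position (i, j), the step at which that cell was added to P.
  Insert 6 (step 1): P = [6];  Q = [1]
  Insert 9 (step 2): P = [6, 9];  Q = [1, 2]
  Insert 3 (step 3): P = [3, 9] / [6];  Q = [1, 2] / [3]
  Insert 2 (step 4): P = [2, 9] / [3] / [6];  Q = [1, 2] / [3] / [4]
  Insert 7 (step 5): P = [2, 7] / [3, 9] / [6];  Q = [1, 2] / [3, 5] / [4]
  Insert 5 (step 6): P = [2, 5] / [3, 7] / [6, 9];  Q = [1, 2] / [3, 5] / [4, 6]
  Insert 8 (step 7): P = [2, 5, 8] / [3, 7] / [6, 9];  Q = [1, 2, 7] / [3, 5] / [4, 6]
  Insert 4 (step 8): P = [2, 4, 8] / [3, 5] / [6, 7] / [9];  Q = [1, 2, 7] / [3, 5] / [4, 6] / [8]
  Insert 1 (step 9): P = [1, 4, 8] / [2, 5] / [3, 7] / [6] / [9];  Q = [1, 2, 7] / [3, 5] / [4, 6] / [8] / [9]
Final shape: (3, 2, 2, 1, 1).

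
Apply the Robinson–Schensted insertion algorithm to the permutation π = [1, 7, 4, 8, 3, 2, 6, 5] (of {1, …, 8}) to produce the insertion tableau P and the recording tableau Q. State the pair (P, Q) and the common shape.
P = [1, 2, 5] / [3, 6] / [4, 8] / [7];  Q = [1, 2, 4] / [3, 7] / [5, 8] / [6];  common shape = (3, 2, 2, 1)

Row-insert the values π_1, π_2, … into P one at a time, bumping the leftmost entry strictly greater than the inserted value down to the next row. The recording tableau Q records, in position (i, j), the step at which that cell was added to P.
  Insert 1 (step 1): P = [1];  Q = [1]
  Insert 7 (step 2): P = [1, 7];  Q = [1, 2]
  Insert 4 (step 3): P = [1, 4] / [7];  Q = [1, 2] / [3]
  Insert 8 (step 4): P = [1, 4, 8] / [7];  Q = [1, 2, 4] / [3]
  Insert 3 (step 5): P = [1, 3, 8] / [4] / [7];  Q = [1, 2, 4] / [3] / [5]
  Insert 2 (step 6): P = [1, 2, 8] / [3] / [4] / [7];  Q = [1, 2, 4] / [3] / [5] / [6]
  Insert 6 (step 7): P = [1, 2, 6] / [3, 8] / [4] / [7];  Q = [1, 2, 4] / [3, 7] / [5] / [6]
  Insert 5 (step 8): P = [1, 2, 5] / [3, 6] / [4, 8] / [7];  Q = [1, 2, 4] / [3, 7] / [5, 8] / [6]
Final shape: (3, 2, 2, 1).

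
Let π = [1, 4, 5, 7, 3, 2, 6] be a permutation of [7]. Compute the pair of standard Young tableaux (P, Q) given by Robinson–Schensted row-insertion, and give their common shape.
P = [1, 2, 5, 6] / [3, 7] / [4];  Q = [1, 2, 3, 4] / [5, 7] / [6];  common shape = (4, 2, 1)

Row-insert the values π_1, π_2, … into P one at a time, bumping the leftmost entry strictly greater than the inserted value down to the next row. The recording tableau Q records, in position (i, j), the step at which that cell was added to P.
  Insert 1 (step 1): P = [1];  Q = [1]
  Insert 4 (step 2): P = [1, 4];  Q = [1, 2]
  Insert 5 (step 3): P = [1, 4, 5];  Q = [1, 2, 3]
  Insert 7 (step 4): P = [1, 4, 5, 7];  Q = [1, 2, 3, 4]
  Insert 3 (step 5): P = [1, 3, 5, 7] / [4];  Q = [1, 2, 3, 4] / [5]
  Insert 2 (step 6): P = [1, 2, 5, 7] / [3] / [4];  Q = [1, 2, 3, 4] / [5] / [6]
  Insert 6 (step 7): P = [1, 2, 5, 6] / [3, 7] / [4];  Q = [1, 2, 3, 4] / [5, 7] / [6]
Final shape: (4, 2, 1).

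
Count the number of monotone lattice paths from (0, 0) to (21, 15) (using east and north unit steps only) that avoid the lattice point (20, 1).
Number of paths = 5567902245

Total paths from (0, 0) to (21, 15): C(36, 21) = 5567902560. Paths through (20, 1): (paths (0, 0) → (20, 1)) × (paths (20, 1) → (21, 15)) = C(21, 20) · C(15, 1) = 21 · 15 = 315. Avoidance count = 5567902560 − 315 = 5567902245.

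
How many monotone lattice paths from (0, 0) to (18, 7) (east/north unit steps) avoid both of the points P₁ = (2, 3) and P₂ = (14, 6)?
Number of paths = 261200

Inclusion–exclusion. Total paths: C(25, 18) = 480700. Through P₁: C(5, 2)·C(20, 16) = 48450. Through P₂: C(20, 14)·C(5, 4) = 193800. Since P₁ is strictly southwest of P₂, a monotone path through both must visit P₁ then P₂; paths through both = C(5, 2)·C(15, 12)·C(5, 4) = 22750. Avoid both = 480700 − 48450 − 193800 + 22750 = 261200.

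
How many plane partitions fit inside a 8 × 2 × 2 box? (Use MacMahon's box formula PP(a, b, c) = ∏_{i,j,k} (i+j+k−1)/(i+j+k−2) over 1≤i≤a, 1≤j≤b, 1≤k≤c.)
PP(8, 2, 2) = 825

Evaluate the triple product over i = 1..8, j = 1..2, k = 1..2. The factors are (2/1) · (3/2) · (3/2) · (4/3) · (3/2) · (4/3) · (4/3) · (5/4) · … (32 factors total). The numerators and denominators telescope so the product is an integer; carrying out the multiplication exactly gives PP(8, 2, 2) = 825.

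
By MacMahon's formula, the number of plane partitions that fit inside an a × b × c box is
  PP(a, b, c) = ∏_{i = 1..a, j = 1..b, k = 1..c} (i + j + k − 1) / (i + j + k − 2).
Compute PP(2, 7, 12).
PP(2, 7, 12) = 488259720

Evaluate the triple product over i = 1..2, j = 1..7, k = 1..12. The factors are (2/1) · (3/2) · (4/3) · (5/4) · (6/5) · (7/6) · (8/7) · (9/8) · … (168 factors total). The numerators and denominators telescope so the product is an integer; carrying out the multiplication exactly gives PP(2, 7, 12) = 488259720.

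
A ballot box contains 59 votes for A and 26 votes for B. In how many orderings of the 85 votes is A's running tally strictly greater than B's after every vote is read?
Strict-lead orderings = 1955488590075833510544

Total orderings of the 85 votes with 59 for A: C(85, 59) = 5036864550195328739280. By the Bertrand ballot formula (Cycle Lemma / reflection principle), the number of orderings in which A is strictly ahead of B throughout is (p − q)/(p + q) · C(p + q, p) = (59 − 26)/(59 + 26) · 5036864550195328739280 = 1955488590075833510544.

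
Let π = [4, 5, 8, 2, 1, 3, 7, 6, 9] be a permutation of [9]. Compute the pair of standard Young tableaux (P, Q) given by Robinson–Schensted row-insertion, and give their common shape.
P = [1, 3, 6, 9] / [2, 5, 7] / [4, 8];  Q = [1, 2, 3, 9] / [4, 6, 7] / [5, 8];  common shape = (4, 3, 2)

Row-insert the values π_1, π_2, … into P one at a time, bumping the leftmost entry strictly greater than the inserted value down to the next row. The recording tableau Q records, in position (i, j), the step at which that cell was added to P.
  Insert 4 (step 1): P = [4];  Q = [1]
  Insert 5 (step 2): P = [4, 5];  Q = [1, 2]
  Insert 8 (step 3): P = [4, 5, 8];  Q = [1, 2, 3]
  Insert 2 (step 4): P = [2, 5, 8] / [4];  Q = [1, 2, 3] / [4]
  Insert 1 (step 5): P = [1, 5, 8] / [2] / [4];  Q = [1, 2, 3] / [4] / [5]
  Insert 3 (step 6): P = [1, 3, 8] / [2, 5] / [4];  Q = [1, 2, 3] / [4, 6] / [5]
  Insert 7 (step 7): P = [1, 3, 7] / [2, 5, 8] / [4];  Q = [1, 2, 3] / [4, 6, 7] / [5]
  Insert 6 (step 8): P = [1, 3, 6] / [2, 5, 7] / [4, 8];  Q = [1, 2, 3] / [4, 6, 7] / [5, 8]
  Insert 9 (step 9): P = [1, 3, 6, 9] / [2, 5, 7] / [4, 8];  Q = [1, 2, 3, 9] / [4, 6, 7] / [5, 8]
Final shape: (4, 3, 2).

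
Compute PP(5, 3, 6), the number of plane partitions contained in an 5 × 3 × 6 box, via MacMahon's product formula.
PP(5, 3, 6) = 3737448

Evaluate the triple product over i = 1..5, j = 1..3, k = 1..6. The factors are (2/1) · (3/2) · (4/3) · (5/4) · (6/5) · (7/6) · (3/2) · (4/3) · … (90 factors total). The numerators and denominators telescope so the product is an integer; carrying out the multiplication exactly gives PP(5, 3, 6) = 3737448.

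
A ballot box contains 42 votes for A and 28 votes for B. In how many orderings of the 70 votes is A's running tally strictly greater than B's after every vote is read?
Strict-lead orderings = 5592628786362932776

Total orderings of the 70 votes with 42 for A: C(70, 42) = 27963143931814663880. By the Bertrand ballot formula (Cycle Lemma / reflection principle), the number of orderings in which A is strictly ahead of B throughout is (p − q)/(p + q) · C(p + q, p) = (42 − 28)/(42 + 28) · 27963143931814663880 = 5592628786362932776.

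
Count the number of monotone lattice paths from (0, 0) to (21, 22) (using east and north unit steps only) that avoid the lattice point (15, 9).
Number of paths = 1016574283332

Total paths from (0, 0) to (21, 22): C(43, 21) = 1052049481860. Paths through (15, 9): (paths (0, 0) → (15, 9)) × (paths (15, 9) → (21, 22)) = C(24, 15) · C(19, 6) = 1307504 · 27132 = 35475198528. Avoidance count = 1052049481860 − 35475198528 = 1016574283332.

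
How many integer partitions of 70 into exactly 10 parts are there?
p(70, 10 parts) = 195491

Partitions of n into exactly k parts are in bijection with partitions of n − k into at most k parts (subtract 1 from each part). So p(70, exactly 10) = p(60, parts ≤ 10). Computing via the recurrence p(m, j) = p(m, j−1) + p(m−j, j) gives 195491.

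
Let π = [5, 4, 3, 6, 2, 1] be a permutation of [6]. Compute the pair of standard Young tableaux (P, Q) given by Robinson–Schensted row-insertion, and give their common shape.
P = [1, 6] / [2] / [3] / [4] / [5];  Q = [1, 4] / [2] / [3] / [5] / [6];  common shape = (2, 1, 1, 1, 1)

Row-insert the values π_1, π_2, … into P one at a time, bumping the leftmost entry strictly greater than the inserted value down to the next row. The recording tableau Q records, in position (i, j), the step at which that cell was added to P.
  Insert 5 (step 1): P = [5];  Q = [1]
  Insert 4 (step 2): P = [4] / [5];  Q = [1] / [2]
  Insert 3 (step 3): P = [3] / [4] / [5];  Q = [1] / [2] / [3]
  Insert 6 (step 4): P = [3, 6] / [4] / [5];  Q = [1, 4] / [2] / [3]
  Insert 2 (step 5): P = [2, 6] / [3] / [4] / [5];  Q = [1, 4] / [2] / [3] / [5]
  Insert 1 (step 6): P = [1, 6] / [2] / [3] / [4] / [5];  Q = [1, 4] / [2] / [3] / [5] / [6]
Final shape: (2, 1, 1, 1, 1).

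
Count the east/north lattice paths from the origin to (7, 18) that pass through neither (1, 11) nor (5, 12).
Number of paths = 288524

Inclusion–exclusion. Total paths: C(25, 7) = 480700. Through P₁: C(12, 1)·C(13, 6) = 20592. Through P₂: C(17, 5)·C(8, 2) = 173264. Since P₁ is strictly southwest of P₂, a monotone path through both must visit P₁ then P₂; paths through both = C(12, 1)·C(5, 4)·C(8, 2) = 1680. Avoid both = 480700 − 20592 − 173264 + 1680 = 288524.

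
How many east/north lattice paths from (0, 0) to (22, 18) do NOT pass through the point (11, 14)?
Number of paths = 107295910800

Total paths from (0, 0) to (22, 18): C(40, 22) = 113380261800. Paths through (11, 14): (paths (0, 0) → (11, 14)) × (paths (11, 14) → (22, 18)) = C(25, 11) · C(15, 11) = 4457400 · 1365 = 6084351000. Avoidance count = 113380261800 − 6084351000 = 107295910800.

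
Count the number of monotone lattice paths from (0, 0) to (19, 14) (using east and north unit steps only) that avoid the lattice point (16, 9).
Number of paths = 704402600

Total paths from (0, 0) to (19, 14): C(33, 19) = 818809200. Paths through (16, 9): (paths (0, 0) → (16, 9)) × (paths (16, 9) → (19, 14)) = C(25, 16) · C(8, 3) = 2042975 · 56 = 114406600. Avoidance count = 818809200 − 114406600 = 704402600.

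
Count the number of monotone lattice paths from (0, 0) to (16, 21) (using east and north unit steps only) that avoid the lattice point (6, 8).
Number of paths = 9440144472

Total paths from (0, 0) to (16, 21): C(37, 16) = 12875774670. Paths through (6, 8): (paths (0, 0) → (6, 8)) × (paths (6, 8) → (16, 21)) = C(14, 6) · C(23, 10) = 3003 · 1144066 = 3435630198. Avoidance count = 12875774670 − 3435630198 = 9440144472.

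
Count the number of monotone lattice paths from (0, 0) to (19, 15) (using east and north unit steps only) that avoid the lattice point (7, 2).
Number of paths = 1668756720

Total paths from (0, 0) to (19, 15): C(34, 19) = 1855967520. Paths through (7, 2): (paths (0, 0) → (7, 2)) × (paths (7, 2) → (19, 15)) = C(9, 7) · C(25, 12) = 36 · 5200300 = 187210800. Avoidance count = 1855967520 − 187210800 = 1668756720.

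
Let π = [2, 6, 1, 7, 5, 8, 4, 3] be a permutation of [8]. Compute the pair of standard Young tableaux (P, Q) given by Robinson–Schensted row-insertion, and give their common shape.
P = [1, 3, 7, 8] / [2, 4] / [5] / [6];  Q = [1, 2, 4, 6] / [3, 5] / [7] / [8];  common shape = (4, 2, 1, 1)

Row-insert the values π_1, π_2, … into P one at a time, bumping the leftmost entry strictly greater than the inserted value down to the next row. The recording tableau Q records, in position (i, j), the step at which that cell was added to P.
  Insert 2 (step 1): P = [2];  Q = [1]
  Insert 6 (step 2): P = [2, 6];  Q = [1, 2]
  Insert 1 (step 3): P = [1, 6] / [2];  Q = [1, 2] / [3]
  Insert 7 (step 4): P = [1, 6, 7] / [2];  Q = [1, 2, 4] / [3]
  Insert 5 (step 5): P = [1, 5, 7] / [2, 6];  Q = [1, 2, 4] / [3, 5]
  Insert 8 (step 6): P = [1, 5, 7, 8] / [2, 6];  Q = [1, 2, 4, 6] / [3, 5]
  Insert 4 (step 7): P = [1, 4, 7, 8] / [2, 5] / [6];  Q = [1, 2, 4, 6] / [3, 5] / [7]
  Insert 3 (step 8): P = [1, 3, 7, 8] / [2, 4] / [5] / [6];  Q = [1, 2, 4, 6] / [3, 5] / [7] / [8]
Final shape: (4, 2, 1, 1).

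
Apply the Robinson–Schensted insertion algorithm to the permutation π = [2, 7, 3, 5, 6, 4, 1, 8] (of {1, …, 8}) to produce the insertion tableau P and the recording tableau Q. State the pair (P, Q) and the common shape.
P = [1, 3, 4, 6, 8] / [2] / [5] / [7];  Q = [1, 2, 4, 5, 8] / [3] / [6] / [7];  common shape = (5, 1, 1, 1)

Row-insert the values π_1, π_2, … into P one at a time, bumping the leftmost entry strictly greater than the inserted value down to the next row. The recording tableau Q records, in position (i, j), the step at which that cell was added to P.
  Insert 2 (step 1): P = [2];  Q = [1]
  Insert 7 (step 2): P = [2, 7];  Q = [1, 2]
  Insert 3 (step 3): P = [2, 3] / [7];  Q = [1, 2] / [3]
  Insert 5 (step 4): P = [2, 3, 5] / [7];  Q = [1, 2, 4] / [3]
  Insert 6 (step 5): P = [2, 3, 5, 6] / [7];  Q = [1, 2, 4, 5] / [3]
  Insert 4 (step 6): P = [2, 3, 4, 6] / [5] / [7];  Q = [1, 2, 4, 5] / [3] / [6]
  Insert 1 (step 7): P = [1, 3, 4, 6] / [2] / [5] / [7];  Q = [1, 2, 4, 5] / [3] / [6] / [7]
  Insert 8 (step 8): P = [1, 3, 4, 6, 8] / [2] / [5] / [7];  Q = [1, 2, 4, 5, 8] / [3] / [6] / [7]
Final shape: (5, 1, 1, 1).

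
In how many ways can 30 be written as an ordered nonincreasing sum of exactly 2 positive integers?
p(30, 2 parts) = 15

Partitions of n into exactly k parts are in bijection with partitions of n − k into at most k parts (subtract 1 from each part). So p(30, exactly 2) = p(28, parts ≤ 2). Computing via the recurrence p(m, j) = p(m, j−1) + p(m−j, j) gives 15.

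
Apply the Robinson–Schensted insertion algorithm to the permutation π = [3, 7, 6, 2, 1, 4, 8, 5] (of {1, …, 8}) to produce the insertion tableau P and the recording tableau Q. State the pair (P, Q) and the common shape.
P = [1, 4, 5] / [2, 6, 8] / [3] / [7];  Q = [1, 2, 7] / [3, 6, 8] / [4] / [5];  common shape = (3, 3, 1, 1)

Row-insert the values π_1, π_2, … into P one at a time, bumping the leftmost entry strictly greater than the inserted value down to the next row. The recording tableau Q records, in position (i, j), the step at which that cell was added to P.
  Insert 3 (step 1): P = [3];  Q = [1]
  Insert 7 (step 2): P = [3, 7];  Q = [1, 2]
  Insert 6 (step 3): P = [3, 6] / [7];  Q = [1, 2] / [3]
  Insert 2 (step 4): P = [2, 6] / [3] / [7];  Q = [1, 2] / [3] / [4]
  Insert 1 (step 5): P = [1, 6] / [2] / [3] / [7];  Q = [1, 2] / [3] / [4] / [5]
  Insert 4 (step 6): P = [1, 4] / [2, 6] / [3] / [7];  Q = [1, 2] / [3, 6] / [4] / [5]
  Insert 8 (step 7): P = [1, 4, 8] / [2, 6] / [3] / [7];  Q = [1, 2, 7] / [3, 6] / [4] / [5]
  Insert 5 (step 8): P = [1, 4, 5] / [2, 6, 8] / [3] / [7];  Q = [1, 2, 7] / [3, 6, 8] / [4] / [5]
Final shape: (3, 3, 1, 1).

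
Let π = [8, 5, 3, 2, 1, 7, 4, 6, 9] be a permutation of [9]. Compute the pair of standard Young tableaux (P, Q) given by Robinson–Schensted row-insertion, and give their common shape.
P = [1, 4, 6, 9] / [2, 7] / [3] / [5] / [8];  Q = [1, 6, 8, 9] / [2, 7] / [3] / [4] / [5];  common shape = (4, 2, 1, 1, 1)

Row-insert the values π_1, π_2, … into P one at a time, bumping the leftmost entry strictly greater than the inserted value down to the next row. The recording tableau Q records, in position (i, j), the step at which that cell was added to P.
  Insert 8 (step 1): P = [8];  Q = [1]
  Insert 5 (step 2): P = [5] / [8];  Q = [1] / [2]
  Insert 3 (step 3): P = [3] / [5] / [8];  Q = [1] / [2] / [3]
  Insert 2 (step 4): P = [2] / [3] / [5] / [8];  Q = [1] / [2] / [3] / [4]
  Insert 1 (step 5): P = [1] / [2] / [3] / [5] / [8];  Q = [1] / [2] / [3] / [4] / [5]
  Insert 7 (step 6): P = [1, 7] / [2] / [3] / [5] / [8];  Q = [1, 6] / [2] / [3] / [4] / [5]
  Insert 4 (step 7): P = [1, 4] / [2, 7] / [3] / [5] / [8];  Q = [1, 6] / [2, 7] / [3] / [4] / [5]
  Insert 6 (step 8): P = [1, 4, 6] / [2, 7] / [3] / [5] / [8];  Q = [1, 6, 8] / [2, 7] / [3] / [4] / [5]
  Insert 9 (step 9): P = [1, 4, 6, 9] / [2, 7] / [3] / [5] / [8];  Q = [1, 6, 8, 9] / [2, 7] / [3] / [4] / [5]
Final shape: (4, 2, 1, 1, 1).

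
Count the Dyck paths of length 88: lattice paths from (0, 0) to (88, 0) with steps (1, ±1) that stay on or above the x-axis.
C_44 = 583300119592996693088040

These Dyck paths are counted by the Catalan number C_n = (1/(n + 1)) · C(2n, n). For n = 44: C_44 = (1/45) · C(88, 44) = 26248505381684851188961800/45 = 583300119592996693088040.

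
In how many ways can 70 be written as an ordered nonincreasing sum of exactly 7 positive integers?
p(70, 7 parts) = 55748

Partitions of n into exactly k parts are in bijection with partitions of n − k into at most k parts (subtract 1 from each part). So p(70, exactly 7) = p(63, parts ≤ 7). Computing via the recurrence p(m, j) = p(m, j−1) + p(m−j, j) gives 55748.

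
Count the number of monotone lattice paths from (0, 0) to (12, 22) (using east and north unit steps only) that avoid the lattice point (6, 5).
Number of paths = 501716526

Total paths from (0, 0) to (12, 22): C(34, 12) = 548354040. Paths through (6, 5): (paths (0, 0) → (6, 5)) × (paths (6, 5) → (12, 22)) = C(11, 6) · C(23, 6) = 462 · 100947 = 46637514. Avoidance count = 548354040 − 46637514 = 501716526.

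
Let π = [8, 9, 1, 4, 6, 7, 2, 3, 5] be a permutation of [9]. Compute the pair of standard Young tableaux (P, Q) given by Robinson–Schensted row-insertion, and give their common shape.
P = [1, 2, 3, 5] / [4, 6, 7] / [8, 9];  Q = [1, 2, 5, 6] / [3, 4, 9] / [7, 8];  common shape = (4, 3, 2)

Row-insert the values π_1, π_2, … into P one at a time, bumping the leftmost entry strictly greater than the inserted value down to the next row. The recording tableau Q records, in position (i, j), the step at which that cell was added to P.
  Insert 8 (step 1): P = [8];  Q = [1]
  Insert 9 (step 2): P = [8, 9];  Q = [1, 2]
  Insert 1 (step 3): P = [1, 9] / [8];  Q = [1, 2] / [3]
  Insert 4 (step 4): P = [1, 4] / [8, 9];  Q = [1, 2] / [3, 4]
  Insert 6 (step 5): P = [1, 4, 6] / [8, 9];  Q = [1, 2, 5] / [3, 4]
  Insert 7 (step 6): P = [1, 4, 6, 7] / [8, 9];  Q = [1, 2, 5, 6] / [3, 4]
  Insert 2 (step 7): P = [1, 2, 6, 7] / [4, 9] / [8];  Q = [1, 2, 5, 6] / [3, 4] / [7]
  Insert 3 (step 8): P = [1, 2, 3, 7] / [4, 6] / [8, 9];  Q = [1, 2, 5, 6] / [3, 4] / [7, 8]
  Insert 5 (step 9): P = [1, 2, 3, 5] / [4, 6, 7] / [8, 9];  Q = [1, 2, 5, 6] / [3, 4, 9] / [7, 8]
Final shape: (4, 3, 2).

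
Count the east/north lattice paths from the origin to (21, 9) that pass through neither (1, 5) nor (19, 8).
Number of paths = 7607109

Inclusion–exclusion. Total paths: C(30, 21) = 14307150. Through P₁: C(6, 1)·C(24, 20) = 63756. Through P₂: C(27, 19)·C(3, 2) = 6660225. Since P₁ is strictly southwest of P₂, a monotone path through both must visit P₁ then P₂; paths through both = C(6, 1)·C(21, 18)·C(3, 2) = 23940. Avoid both = 14307150 − 63756 − 6660225 + 23940 = 7607109.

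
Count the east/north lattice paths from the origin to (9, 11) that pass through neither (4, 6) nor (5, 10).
Number of paths = 105275

Inclusion–exclusion. Total paths: C(20, 9) = 167960. Through P₁: C(10, 4)·C(10, 5) = 52920. Through P₂: C(15, 5)·C(5, 4) = 15015. Since P₁ is strictly southwest of P₂, a monotone path through both must visit P₁ then P₂; paths through both = C(10, 4)·C(5, 1)·C(5, 4) = 5250. Avoid both = 167960 − 52920 − 15015 + 5250 = 105275.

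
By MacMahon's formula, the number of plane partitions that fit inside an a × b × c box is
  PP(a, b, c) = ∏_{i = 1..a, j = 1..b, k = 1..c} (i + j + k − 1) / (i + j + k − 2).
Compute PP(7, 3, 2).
PP(7, 3, 2) = 4950

Evaluate the triple product over i = 1..7, j = 1..3, k = 1..2. The factors are (2/1) · (3/2) · (3/2) · (4/3) · (4/3) · (5/4) · (3/2) · (4/3) · … (42 factors total). The numerators and denominators telescope so the product is an integer; carrying out the multiplication exactly gives PP(7, 3, 2) = 4950.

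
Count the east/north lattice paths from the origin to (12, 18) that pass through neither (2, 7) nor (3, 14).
Number of paths = 73515169

Inclusion–exclusion. Total paths: C(30, 12) = 86493225. Through P₁: C(9, 2)·C(21, 10) = 12697776. Through P₂: C(17, 3)·C(13, 9) = 486200. Since P₁ is strictly southwest of P₂, a monotone path through both must visit P₁ then P₂; paths through both = C(9, 2)·C(8, 1)·C(13, 9) = 205920. Avoid both = 86493225 − 12697776 − 486200 + 205920 = 73515169.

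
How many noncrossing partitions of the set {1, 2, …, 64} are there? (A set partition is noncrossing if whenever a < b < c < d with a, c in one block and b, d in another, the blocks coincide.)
C_64 = 368479169875816659479009042713546950

These noncrossing partitions are counted by the Catalan number C_n = (1/(n + 1)) · C(2n, n). For n = 64: C_64 = (1/65) · C(128, 64) = 23951146041928082866135587776380551750/65 = 368479169875816659479009042713546950.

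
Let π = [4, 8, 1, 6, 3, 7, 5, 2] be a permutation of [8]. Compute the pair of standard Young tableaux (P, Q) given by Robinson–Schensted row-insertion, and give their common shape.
P = [1, 2, 5] / [3, 6, 7] / [4] / [8];  Q = [1, 2, 6] / [3, 4, 7] / [5] / [8];  common shape = (3, 3, 1, 1)

Row-insert the values π_1, π_2, … into P one at a time, bumping the leftmost entry strictly greater than the inserted value down to the next row. The recording tableau Q records, in position (i, j), the step at which that cell was added to P.
  Insert 4 (step 1): P = [4];  Q = [1]
  Insert 8 (step 2): P = [4, 8];  Q = [1, 2]
  Insert 1 (step 3): P = [1, 8] / [4];  Q = [1, 2] / [3]
  Insert 6 (step 4): P = [1, 6] / [4, 8];  Q = [1, 2] / [3, 4]
  Insert 3 (step 5): P = [1, 3] / [4, 6] / [8];  Q = [1, 2] / [3, 4] / [5]
  Insert 7 (step 6): P = [1, 3, 7] / [4, 6] / [8];  Q = [1, 2, 6] / [3, 4] / [5]
  Insert 5 (step 7): P = [1, 3, 5] / [4, 6, 7] / [8];  Q = [1, 2, 6] / [3, 4, 7] / [5]
  Insert 2 (step 8): P = [1, 2, 5] / [3, 6, 7] / [4] / [8];  Q = [1, 2, 6] / [3, 4, 7] / [5] / [8]
Final shape: (3, 3, 1, 1).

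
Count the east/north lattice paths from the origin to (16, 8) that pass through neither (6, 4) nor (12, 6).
Number of paths = 335001

Inclusion–exclusion. Total paths: C(24, 16) = 735471. Through P₁: C(10, 6)·C(14, 10) = 210210. Through P₂: C(18, 12)·C(6, 4) = 278460. Since P₁ is strictly southwest of P₂, a monotone path through both must visit P₁ then P₂; paths through both = C(10, 6)·C(8, 6)·C(6, 4) = 88200. Avoid both = 735471 − 210210 − 278460 + 88200 = 335001.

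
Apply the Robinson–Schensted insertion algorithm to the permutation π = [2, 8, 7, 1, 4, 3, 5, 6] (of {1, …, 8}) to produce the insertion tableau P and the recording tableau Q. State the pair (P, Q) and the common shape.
P = [1, 3, 5, 6] / [2, 4] / [7] / [8];  Q = [1, 2, 7, 8] / [3, 5] / [4] / [6];  common shape = (4, 2, 1, 1)

Row-insert the values π_1, π_2, … into P one at a time, bumping the leftmost entry strictly greater than the inserted value down to the next row. The recording tableau Q records, in position (i, j), the step at which that cell was added to P.
  Insert 2 (step 1): P = [2];  Q = [1]
  Insert 8 (step 2): P = [2, 8];  Q = [1, 2]
  Insert 7 (step 3): P = [2, 7] / [8];  Q = [1, 2] / [3]
  Insert 1 (step 4): P = [1, 7] / [2] / [8];  Q = [1, 2] / [3] / [4]
  Insert 4 (step 5): P = [1, 4] / [2, 7] / [8];  Q = [1, 2] / [3, 5] / [4]
  Insert 3 (step 6): P = [1, 3] / [2, 4] / [7] / [8];  Q = [1, 2] / [3, 5] / [4] / [6]
  Insert 5 (step 7): P = [1, 3, 5] / [2, 4] / [7] / [8];  Q = [1, 2, 7] / [3, 5] / [4] / [6]
  Insert 6 (step 8): P = [1, 3, 5, 6] / [2, 4] / [7] / [8];  Q = [1, 2, 7, 8] / [3, 5] / [4] / [6]
Final shape: (4, 2, 1, 1).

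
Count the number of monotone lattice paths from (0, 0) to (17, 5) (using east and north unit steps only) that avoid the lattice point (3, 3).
Number of paths = 23934

Total paths from (0, 0) to (17, 5): C(22, 17) = 26334. Paths through (3, 3): (paths (0, 0) → (3, 3)) × (paths (3, 3) → (17, 5)) = C(6, 3) · C(16, 14) = 20 · 120 = 2400. Avoidance count = 26334 − 2400 = 23934.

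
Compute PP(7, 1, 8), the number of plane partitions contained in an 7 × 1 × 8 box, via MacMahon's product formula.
PP(7, 1, 8) = 6435

Evaluate the triple product over i = 1..7, j = 1..1, k = 1..8. The factors are (2/1) · (3/2) · (4/3) · (5/4) · (6/5) · (7/6) · (8/7) · (9/8) · … (56 factors total). The numerators and denominators telescope so the product is an integer; carrying out the multiplication exactly gives PP(7, 1, 8) = 6435.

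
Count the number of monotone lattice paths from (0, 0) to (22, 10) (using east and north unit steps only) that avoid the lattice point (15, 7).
Number of paths = 44046960

Total paths from (0, 0) to (22, 10): C(32, 22) = 64512240. Paths through (15, 7): (paths (0, 0) → (15, 7)) × (paths (15, 7) → (22, 10)) = C(22, 15) · C(10, 7) = 170544 · 120 = 20465280. Avoidance count = 64512240 − 20465280 = 44046960.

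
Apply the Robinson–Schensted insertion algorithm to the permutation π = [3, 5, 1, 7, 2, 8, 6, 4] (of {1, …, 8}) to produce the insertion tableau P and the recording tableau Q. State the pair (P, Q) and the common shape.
P = [1, 2, 4, 8] / [3, 5, 6] / [7];  Q = [1, 2, 4, 6] / [3, 5, 7] / [8];  common shape = (4, 3, 1)

Row-insert the values π_1, π_2, … into P one at a time, bumping the leftmost entry strictly greater than the inserted value down to the next row. The recording tableau Q records, in position (i, j), the step at which that cell was added to P.
  Insert 3 (step 1): P = [3];  Q = [1]
  Insert 5 (step 2): P = [3, 5];  Q = [1, 2]
  Insert 1 (step 3): P = [1, 5] / [3];  Q = [1, 2] / [3]
  Insert 7 (step 4): P = [1, 5, 7] / [3];  Q = [1, 2, 4] / [3]
  Insert 2 (step 5): P = [1, 2, 7] / [3, 5];  Q = [1, 2, 4] / [3, 5]
  Insert 8 (step 6): P = [1, 2, 7, 8] / [3, 5];  Q = [1, 2, 4, 6] / [3, 5]
  Insert 6 (step 7): P = [1, 2, 6, 8] / [3, 5, 7];  Q = [1, 2, 4, 6] / [3, 5, 7]
  Insert 4 (step 8): P = [1, 2, 4, 8] / [3, 5, 6] / [7];  Q = [1, 2, 4, 6] / [3, 5, 7] / [8]
Final shape: (4, 3, 1).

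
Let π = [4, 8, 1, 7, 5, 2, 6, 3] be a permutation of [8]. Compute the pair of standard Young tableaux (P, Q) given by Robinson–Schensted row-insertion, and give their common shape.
P = [1, 2, 3] / [4, 5, 6] / [7] / [8];  Q = [1, 2, 7] / [3, 4, 8] / [5] / [6];  common shape = (3, 3, 1, 1)

Row-insert the values π_1, π_2, … into P one at a time, bumping the leftmost entry strictly greater than the inserted value down to the next row. The recording tableau Q records, in position (i, j), the step at which that cell was added to P.
  Insert 4 (step 1): P = [4];  Q = [1]
  Insert 8 (step 2): P = [4, 8];  Q = [1, 2]
  Insert 1 (step 3): P = [1, 8] / [4];  Q = [1, 2] / [3]
  Insert 7 (step 4): P = [1, 7] / [4, 8];  Q = [1, 2] / [3, 4]
  Insert 5 (step 5): P = [1, 5] / [4, 7] / [8];  Q = [1, 2] / [3, 4] / [5]
  Insert 2 (step 6): P = [1, 2] / [4, 5] / [7] / [8];  Q = [1, 2] / [3, 4] / [5] / [6]
  Insert 6 (step 7): P = [1, 2, 6] / [4, 5] / [7] / [8];  Q = [1, 2, 7] / [3, 4] / [5] / [6]
  Insert 3 (step 8): P = [1, 2, 3] / [4, 5, 6] / [7] / [8];  Q = [1, 2, 7] / [3, 4, 8] / [5] / [6]
Final shape: (3, 3, 1, 1).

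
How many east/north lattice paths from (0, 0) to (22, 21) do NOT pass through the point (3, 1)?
Number of paths = 776356424220

Total paths from (0, 0) to (22, 21): C(43, 22) = 1052049481860. Paths through (3, 1): (paths (0, 0) → (3, 1)) × (paths (3, 1) → (22, 21)) = C(4, 3) · C(39, 19) = 4 · 68923264410 = 275693057640. Avoidance count = 1052049481860 − 275693057640 = 776356424220.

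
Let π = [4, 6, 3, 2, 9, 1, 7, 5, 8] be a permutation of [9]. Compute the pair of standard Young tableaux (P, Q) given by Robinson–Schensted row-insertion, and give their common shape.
P = [1, 5, 7, 8] / [2, 6] / [3, 9] / [4];  Q = [1, 2, 5, 9] / [3, 7] / [4, 8] / [6];  common shape = (4, 2, 2, 1)

Row-insert the values π_1, π_2, … into P one at a time, bumping the leftmost entry strictly greater than the inserted value down to the next row. The recording tableau Q records, in position (i, j), the step at which that cell was added to P.
  Insert 4 (step 1): P = [4];  Q = [1]
  Insert 6 (step 2): P = [4, 6];  Q = [1, 2]
  Insert 3 (step 3): P = [3, 6] / [4];  Q = [1, 2] / [3]
  Insert 2 (step 4): P = [2, 6] / [3] / [4];  Q = [1, 2] / [3] / [4]
  Insert 9 (step 5): P = [2, 6, 9] / [3] / [4];  Q = [1, 2, 5] / [3] / [4]
  Insert 1 (step 6): P = [1, 6, 9] / [2] / [3] / [4];  Q = [1, 2, 5] / [3] / [4] / [6]
  Insert 7 (step 7): P = [1, 6, 7] / [2, 9] / [3] / [4];  Q = [1, 2, 5] / [3, 7] / [4] / [6]
  Insert 5 (step 8): P = [1, 5, 7] / [2, 6] / [3, 9] / [4];  Q = [1, 2, 5] / [3, 7] / [4, 8] / [6]
  Insert 8 (step 9): P = [1, 5, 7, 8] / [2, 6] / [3, 9] / [4];  Q = [1, 2, 5, 9] / [3, 7] / [4, 8] / [6]
Final shape: (4, 2, 2, 1).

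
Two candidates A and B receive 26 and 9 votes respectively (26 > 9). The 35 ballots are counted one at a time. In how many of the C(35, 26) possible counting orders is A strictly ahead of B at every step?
Strict-lead orderings = 34295052

Total orderings of the 35 votes with 26 for A: C(35, 26) = 70607460. By the Bertrand ballot formula (Cycle Lemma / reflection principle), the number of orderings in which A is strictly ahead of B throughout is (p − q)/(p + q) · C(p + q, p) = (26 − 9)/(26 + 9) · 70607460 = 34295052.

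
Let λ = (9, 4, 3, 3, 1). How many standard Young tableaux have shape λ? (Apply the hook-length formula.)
# SYT of shape (9, 4, 3, 3, 1) = 60279552

Hook-length formula: f^λ = n! / Π hook(c), product over all cells c of the Young diagram. For λ = (9, 4, 3, 3, 1), n = 20 boxes. Hook lengths by row (left-to-right, top-to-bottom): [13, 11, 10, 7, 5, 4, 3, 2, 1]; [7, 5, 4, 1]; [5, 3, 2]; [4, 2, 1]; [1]. Product of hooks = 40360320000. So f^λ = 20! / 40360320000 = 2432902008176640000 / 40360320000 = 60279552.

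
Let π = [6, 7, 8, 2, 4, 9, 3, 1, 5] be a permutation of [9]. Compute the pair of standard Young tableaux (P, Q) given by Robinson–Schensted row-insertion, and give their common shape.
P = [1, 3, 5, 9] / [2, 7, 8] / [4] / [6];  Q = [1, 2, 3, 6] / [4, 5, 9] / [7] / [8];  common shape = (4, 3, 1, 1)

Row-insert the values π_1, π_2, … into P one at a time, bumping the leftmost entry strictly greater than the inserted value down to the next row. The recording tableau Q records, in position (i, j), the step at which that cell was added to P.
  Insert 6 (step 1): P = [6];  Q = [1]
  Insert 7 (step 2): P = [6, 7];  Q = [1, 2]
  Insert 8 (step 3): P = [6, 7, 8];  Q = [1, 2, 3]
  Insert 2 (step 4): P = [2, 7, 8] / [6];  Q = [1, 2, 3] / [4]
  Insert 4 (step 5): P = [2, 4, 8] / [6, 7];  Q = [1, 2, 3] / [4, 5]
  Insert 9 (step 6): P = [2, 4, 8, 9] / [6, 7];  Q = [1, 2, 3, 6] / [4, 5]
  Insert 3 (step 7): P = [2, 3, 8, 9] / [4, 7] / [6];  Q = [1, 2, 3, 6] / [4, 5] / [7]
  Insert 1 (step 8): P = [1, 3, 8, 9] / [2, 7] / [4] / [6];  Q = [1, 2, 3, 6] / [4, 5] / [7] / [8]
  Insert 5 (step 9): P = [1, 3, 5, 9] / [2, 7, 8] / [4] / [6];  Q = [1, 2, 3, 6] / [4, 5, 9] / [7] / [8]
Final shape: (4, 3, 1, 1).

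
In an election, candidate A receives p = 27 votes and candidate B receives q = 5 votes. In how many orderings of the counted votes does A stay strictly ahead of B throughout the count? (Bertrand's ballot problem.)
Strict-lead orderings = 138446

Total orderings of the 32 votes with 27 for A: C(32, 27) = 201376. By the Bertrand ballot formula (Cycle Lemma / reflection principle), the number of orderings in which A is strictly ahead of B throughout is (p − q)/(p + q) · C(p + q, p) = (27 − 5)/(27 + 5) · 201376 = 138446.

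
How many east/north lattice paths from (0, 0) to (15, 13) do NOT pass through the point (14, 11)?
Number of paths = 24069960

Total paths from (0, 0) to (15, 13): C(28, 15) = 37442160. Paths through (14, 11): (paths (0, 0) → (14, 11)) × (paths (14, 11) → (15, 13)) = C(25, 14) · C(3, 1) = 4457400 · 3 = 13372200. Avoidance count = 37442160 − 13372200 = 24069960.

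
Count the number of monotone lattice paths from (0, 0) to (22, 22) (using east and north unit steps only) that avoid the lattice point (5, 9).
Number of paths = 1864339744020

Total paths from (0, 0) to (22, 22): C(44, 22) = 2104098963720. Paths through (5, 9): (paths (0, 0) → (5, 9)) × (paths (5, 9) → (22, 22)) = C(14, 5) · C(30, 17) = 2002 · 119759850 = 239759219700. Avoidance count = 2104098963720 − 239759219700 = 1864339744020.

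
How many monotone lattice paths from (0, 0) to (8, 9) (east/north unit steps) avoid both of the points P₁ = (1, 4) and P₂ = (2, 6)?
Number of paths = 19258

Inclusion–exclusion. Total paths: C(17, 8) = 24310. Through P₁: C(5, 1)·C(12, 7) = 3960. Through P₂: C(8, 2)·C(9, 6) = 2352. Since P₁ is strictly southwest of P₂, a monotone path through both must visit P₁ then P₂; paths through both = C(5, 1)·C(3, 1)·C(9, 6) = 1260. Avoid both = 24310 − 3960 − 2352 + 1260 = 19258.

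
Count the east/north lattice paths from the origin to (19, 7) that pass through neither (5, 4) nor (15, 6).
Number of paths = 342380

Inclusion–exclusion. Total paths: C(26, 19) = 657800. Through P₁: C(9, 5)·C(17, 14) = 85680. Through P₂: C(21, 15)·C(5, 4) = 271320. Since P₁ is strictly southwest of P₂, a monotone path through both must visit P₁ then P₂; paths through both = C(9, 5)·C(12, 10)·C(5, 4) = 41580. Avoid both = 657800 − 85680 − 271320 + 41580 = 342380.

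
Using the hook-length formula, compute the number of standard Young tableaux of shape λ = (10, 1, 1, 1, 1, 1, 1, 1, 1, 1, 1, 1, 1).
# SYT of shape (10, 1, 1, 1, 1, 1, 1, 1, 1, 1, 1, 1, 1) = 293930

Hook-length formula: f^λ = n! / Π hook(c), product over all cells c of the Young diagram. For λ = (10, 1, 1, 1, 1, 1, 1, 1, 1, 1, 1, 1, 1), n = 22 boxes. Hook lengths by row (left-to-right, top-to-bottom): [22, 9, 8, 7, 6, 5, 4, 3, 2, 1]; [12]; [11]; [10]; [9]; [8]; [7]; [6]; [5]; [4]; [3]; [2]; [1]. Product of hooks = 3824042213376000. So f^λ = 22! / 3824042213376000 = 1124000727777607680000 / 3824042213376000 = 293930.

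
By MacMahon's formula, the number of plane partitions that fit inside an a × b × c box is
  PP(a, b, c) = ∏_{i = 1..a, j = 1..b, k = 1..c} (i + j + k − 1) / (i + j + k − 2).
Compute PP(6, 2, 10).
PP(6, 2, 10) = 14158144

Evaluate the triple product over i = 1..6, j = 1..2, k = 1..10. The factors are (2/1) · (3/2) · (4/3) · (5/4) · (6/5) · (7/6) · (8/7) · (9/8) · … (120 factors total). The numerators and denominators telescope so the product is an integer; carrying out the multiplication exactly gives PP(6, 2, 10) = 14158144.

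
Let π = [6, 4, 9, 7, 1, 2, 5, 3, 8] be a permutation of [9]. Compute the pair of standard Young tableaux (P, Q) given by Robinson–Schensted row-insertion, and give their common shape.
P = [1, 2, 3, 8] / [4, 5] / [6, 7] / [9];  Q = [1, 3, 7, 9] / [2, 4] / [5, 6] / [8];  common shape = (4, 2, 2, 1)

Row-insert the values π_1, π_2, … into P one at a time, bumping the leftmost entry strictly greater than the inserted value down to the next row. The recording tableau Q records, in position (i, j), the step at which that cell was added to P.
  Insert 6 (step 1): P = [6];  Q = [1]
  Insert 4 (step 2): P = [4] / [6];  Q = [1] / [2]
  Insert 9 (step 3): P = [4, 9] / [6];  Q = [1, 3] / [2]
  Insert 7 (step 4): P = [4, 7] / [6, 9];  Q = [1, 3] / [2, 4]
  Insert 1 (step 5): P = [1, 7] / [4, 9] / [6];  Q = [1, 3] / [2, 4] / [5]
  Insert 2 (step 6): P = [1, 2] / [4, 7] / [6, 9];  Q = [1, 3] / [2, 4] / [5, 6]
  Insert 5 (step 7): P = [1, 2, 5] / [4, 7] / [6, 9];  Q = [1, 3, 7] / [2, 4] / [5, 6]
  Insert 3 (step 8): P = [1, 2, 3] / [4, 5] / [6, 7] / [9];  Q = [1, 3, 7] / [2, 4] / [5, 6] / [8]
  Insert 8 (step 9): P = [1, 2, 3, 8] / [4, 5] / [6, 7] / [9];  Q = [1, 3, 7, 9] / [2, 4] / [5, 6] / [8]
Final shape: (4, 2, 2, 1).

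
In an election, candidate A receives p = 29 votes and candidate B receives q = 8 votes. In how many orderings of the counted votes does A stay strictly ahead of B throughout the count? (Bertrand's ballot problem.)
Strict-lead orderings = 21912660

Total orderings of the 37 votes with 29 for A: C(37, 29) = 38608020. By the Bertrand ballot formula (Cycle Lemma / reflection principle), the number of orderings in which A is strictly ahead of B throughout is (p − q)/(p + q) · C(p + q, p) = (29 − 8)/(29 + 8) · 38608020 = 21912660.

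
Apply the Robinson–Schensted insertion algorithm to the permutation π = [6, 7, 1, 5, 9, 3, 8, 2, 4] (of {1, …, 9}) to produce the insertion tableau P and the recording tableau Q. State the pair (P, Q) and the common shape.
P = [1, 2, 4] / [3, 7, 8] / [5, 9] / [6];  Q = [1, 2, 5] / [3, 4, 7] / [6, 9] / [8];  common shape = (3, 3, 2, 1)

Row-insert the values π_1, π_2, … into P one at a time, bumping the leftmost entry strictly greater than the inserted value down to the next row. The recording tableau Q records, in position (i, j), the step at which that cell was added to P.
  Insert 6 (step 1): P = [6];  Q = [1]
  Insert 7 (step 2): P = [6, 7];  Q = [1, 2]
  Insert 1 (step 3): P = [1, 7] / [6];  Q = [1, 2] / [3]
  Insert 5 (step 4): P = [1, 5] / [6, 7];  Q = [1, 2] / [3, 4]
  Insert 9 (step 5): P = [1, 5, 9] / [6, 7];  Q = [1, 2, 5] / [3, 4]
  Insert 3 (step 6): P = [1, 3, 9] / [5, 7] / [6];  Q = [1, 2, 5] / [3, 4] / [6]
  Insert 8 (step 7): P = [1, 3, 8] / [5, 7, 9] / [6];  Q = [1, 2, 5] / [3, 4, 7] / [6]
  Insert 2 (step 8): P = [1, 2, 8] / [3, 7, 9] / [5] / [6];  Q = [1, 2, 5] / [3, 4, 7] / [6] / [8]
  Insert 4 (step 9): P = [1, 2, 4] / [3, 7, 8] / [5, 9] / [6];  Q = [1, 2, 5] / [3, 4, 7] / [6, 9] / [8]
Final shape: (3, 3, 2, 1).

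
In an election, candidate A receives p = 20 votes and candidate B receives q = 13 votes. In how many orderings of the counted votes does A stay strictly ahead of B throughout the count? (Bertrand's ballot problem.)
Strict-lead orderings = 121580760

Total orderings of the 33 votes with 20 for A: C(33, 20) = 573166440. By the Bertrand ballot formula (Cycle Lemma / reflection principle), the number of orderings in which A is strictly ahead of B throughout is (p − q)/(p + q) · C(p + q, p) = (20 − 13)/(20 + 13) · 573166440 = 121580760.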